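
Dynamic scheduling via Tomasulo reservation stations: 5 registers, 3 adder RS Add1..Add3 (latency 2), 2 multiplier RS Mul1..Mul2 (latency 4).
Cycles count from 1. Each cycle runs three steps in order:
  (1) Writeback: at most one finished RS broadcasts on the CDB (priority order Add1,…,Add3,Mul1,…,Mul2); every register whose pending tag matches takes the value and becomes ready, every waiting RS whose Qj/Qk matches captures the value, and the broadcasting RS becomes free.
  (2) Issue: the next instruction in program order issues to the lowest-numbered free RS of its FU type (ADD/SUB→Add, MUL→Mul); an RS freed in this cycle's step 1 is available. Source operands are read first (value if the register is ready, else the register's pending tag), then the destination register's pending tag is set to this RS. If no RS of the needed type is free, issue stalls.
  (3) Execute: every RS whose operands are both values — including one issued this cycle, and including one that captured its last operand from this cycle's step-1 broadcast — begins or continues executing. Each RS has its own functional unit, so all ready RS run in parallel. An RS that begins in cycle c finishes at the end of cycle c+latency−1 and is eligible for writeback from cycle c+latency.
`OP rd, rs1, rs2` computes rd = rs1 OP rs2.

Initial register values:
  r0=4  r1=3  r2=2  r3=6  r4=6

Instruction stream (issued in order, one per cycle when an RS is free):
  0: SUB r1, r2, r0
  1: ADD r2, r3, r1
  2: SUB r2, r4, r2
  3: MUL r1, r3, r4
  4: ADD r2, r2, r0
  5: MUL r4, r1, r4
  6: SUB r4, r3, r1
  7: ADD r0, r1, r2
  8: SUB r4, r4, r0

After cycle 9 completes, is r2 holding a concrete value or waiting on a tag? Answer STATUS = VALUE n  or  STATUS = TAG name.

STATUS = VALUE 6

  c1: issue SUB r1<-Add1  regs: r0:4,r1:Add1,r2:2,r3:6,r4:6
  c2: issue ADD r2<-Add2  regs: r0:4,r1:Add1,r2:Add2,r3:6,r4:6
  c3: CDB Add1=-2; issue SUB r2<-Add1  regs: r0:4,r1:-2,r2:Add1,r3:6,r4:6
  c4: issue MUL r1<-Mul1  regs: r0:4,r1:Mul1,r2:Add1,r3:6,r4:6
  c5: CDB Add2=4; issue ADD r2<-Add2  regs: r0:4,r1:Mul1,r2:Add2,r3:6,r4:6
  c6: issue MUL r4<-Mul2  regs: r0:4,r1:Mul1,r2:Add2,r3:6,r4:Mul2
  c7: CDB Add1=2; issue SUB r4<-Add1  regs: r0:4,r1:Mul1,r2:Add2,r3:6,r4:Add1
  c8: CDB Mul1=36; issue ADD r0<-Add3  regs: r0:Add3,r1:36,r2:Add2,r3:6,r4:Add1
  c9: CDB Add2=6; issue SUB r4<-Add2  regs: r0:Add3,r1:36,r2:6,r3:6,r4:Add2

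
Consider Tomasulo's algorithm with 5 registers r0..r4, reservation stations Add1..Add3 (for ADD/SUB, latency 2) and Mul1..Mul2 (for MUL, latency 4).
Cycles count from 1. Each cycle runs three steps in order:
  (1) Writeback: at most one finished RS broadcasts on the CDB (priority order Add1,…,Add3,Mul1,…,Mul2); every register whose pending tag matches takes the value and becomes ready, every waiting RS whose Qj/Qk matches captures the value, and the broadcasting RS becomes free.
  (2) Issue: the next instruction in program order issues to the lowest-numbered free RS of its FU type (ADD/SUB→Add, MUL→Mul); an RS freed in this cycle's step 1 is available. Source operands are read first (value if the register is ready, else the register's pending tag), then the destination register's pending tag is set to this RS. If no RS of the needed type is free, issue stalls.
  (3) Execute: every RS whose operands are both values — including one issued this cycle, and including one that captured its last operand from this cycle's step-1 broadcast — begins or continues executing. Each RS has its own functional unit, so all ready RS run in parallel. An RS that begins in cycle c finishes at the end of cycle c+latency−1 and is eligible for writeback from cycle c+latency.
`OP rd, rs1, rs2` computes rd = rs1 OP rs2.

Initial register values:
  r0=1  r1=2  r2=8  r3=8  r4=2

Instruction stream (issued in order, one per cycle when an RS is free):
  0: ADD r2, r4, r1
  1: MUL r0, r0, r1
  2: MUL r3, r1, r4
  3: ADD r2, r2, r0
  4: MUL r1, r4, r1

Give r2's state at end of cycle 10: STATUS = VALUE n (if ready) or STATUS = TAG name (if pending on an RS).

STATUS = VALUE 6

c1: issue ADD r2<-Add1 | r0:1,r1:2,r2:Add1,r3:8,r4:2
c2: issue MUL r0<-Mul1 | r0:Mul1,r1:2,r2:Add1,r3:8,r4:2
c3: CDB Add1=4; issue MUL r3<-Mul2 | r0:Mul1,r1:2,r2:4,r3:Mul2,r4:2
c4: issue ADD r2<-Add1 | r0:Mul1,r1:2,r2:Add1,r3:Mul2,r4:2
c5: stall | r0:Mul1,r1:2,r2:Add1,r3:Mul2,r4:2
c6: CDB Mul1=2; issue MUL r1<-Mul1 | r0:2,r1:Mul1,r2:Add1,r3:Mul2,r4:2
c7: CDB Mul2=4 | r0:2,r1:Mul1,r2:Add1,r3:4,r4:2
c8: CDB Add1=6 | r0:2,r1:Mul1,r2:6,r3:4,r4:2
c9: - | r0:2,r1:Mul1,r2:6,r3:4,r4:2
c10: CDB Mul1=4 | r0:2,r1:4,r2:6,r3:4,r4:2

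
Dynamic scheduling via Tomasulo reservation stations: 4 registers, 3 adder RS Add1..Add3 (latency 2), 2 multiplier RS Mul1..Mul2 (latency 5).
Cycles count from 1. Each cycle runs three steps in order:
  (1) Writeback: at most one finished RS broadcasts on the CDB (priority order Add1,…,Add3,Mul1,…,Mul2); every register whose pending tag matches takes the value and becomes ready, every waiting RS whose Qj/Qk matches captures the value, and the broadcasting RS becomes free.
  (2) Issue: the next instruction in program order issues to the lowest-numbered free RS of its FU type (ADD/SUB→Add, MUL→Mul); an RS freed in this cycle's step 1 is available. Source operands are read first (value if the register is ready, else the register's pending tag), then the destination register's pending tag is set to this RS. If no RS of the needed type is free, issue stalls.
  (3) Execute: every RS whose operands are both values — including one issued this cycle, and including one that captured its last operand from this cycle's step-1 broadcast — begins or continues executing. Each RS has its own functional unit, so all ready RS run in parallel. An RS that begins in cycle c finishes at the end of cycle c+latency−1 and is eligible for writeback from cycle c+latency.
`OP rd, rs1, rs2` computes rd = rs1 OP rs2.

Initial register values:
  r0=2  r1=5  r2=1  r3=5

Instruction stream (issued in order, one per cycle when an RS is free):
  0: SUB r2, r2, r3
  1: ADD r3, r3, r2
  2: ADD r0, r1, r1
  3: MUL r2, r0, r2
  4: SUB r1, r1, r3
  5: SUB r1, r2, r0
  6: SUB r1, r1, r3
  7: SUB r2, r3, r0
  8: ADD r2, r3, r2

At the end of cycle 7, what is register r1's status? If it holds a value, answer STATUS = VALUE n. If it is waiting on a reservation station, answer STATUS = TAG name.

STATUS = TAG Add3

cycle 1: issue SUB r2<-Add1 // r0:2,r1:5,r2:Add1,r3:5
cycle 2: issue ADD r3<-Add2 // r0:2,r1:5,r2:Add1,r3:Add2
cycle 3: CDB Add1=-4; issue ADD r0<-Add1 // r0:Add1,r1:5,r2:-4,r3:Add2
cycle 4: issue MUL r2<-Mul1 // r0:Add1,r1:5,r2:Mul1,r3:Add2
cycle 5: CDB Add1=10; issue SUB r1<-Add1 // r0:10,r1:Add1,r2:Mul1,r3:Add2
cycle 6: CDB Add2=1; issue SUB r1<-Add2 // r0:10,r1:Add2,r2:Mul1,r3:1
cycle 7: issue SUB r1<-Add3 // r0:10,r1:Add3,r2:Mul1,r3:1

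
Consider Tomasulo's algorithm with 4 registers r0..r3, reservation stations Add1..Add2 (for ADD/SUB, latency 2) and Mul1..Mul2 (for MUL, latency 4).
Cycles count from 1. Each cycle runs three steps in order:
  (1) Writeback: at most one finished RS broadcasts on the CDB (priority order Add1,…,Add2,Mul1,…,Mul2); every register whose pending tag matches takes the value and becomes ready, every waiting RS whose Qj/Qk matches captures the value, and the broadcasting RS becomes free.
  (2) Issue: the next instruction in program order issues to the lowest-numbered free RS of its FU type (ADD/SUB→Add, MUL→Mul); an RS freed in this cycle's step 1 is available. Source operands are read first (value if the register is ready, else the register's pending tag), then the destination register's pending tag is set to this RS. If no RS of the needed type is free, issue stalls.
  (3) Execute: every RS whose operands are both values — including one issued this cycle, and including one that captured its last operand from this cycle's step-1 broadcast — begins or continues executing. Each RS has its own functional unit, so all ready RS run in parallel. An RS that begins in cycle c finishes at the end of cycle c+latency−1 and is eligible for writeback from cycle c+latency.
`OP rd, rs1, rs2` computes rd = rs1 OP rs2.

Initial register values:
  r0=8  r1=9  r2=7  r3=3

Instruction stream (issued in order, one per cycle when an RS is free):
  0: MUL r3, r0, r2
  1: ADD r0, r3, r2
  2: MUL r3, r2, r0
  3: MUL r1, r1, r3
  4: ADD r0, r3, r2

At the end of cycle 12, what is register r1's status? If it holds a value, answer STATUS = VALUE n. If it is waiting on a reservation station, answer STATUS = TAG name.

STATUS = TAG Mul1

c1: issue MUL r3<-Mul1 | r0:8,r1:9,r2:7,r3:Mul1
c2: issue ADD r0<-Add1 | r0:Add1,r1:9,r2:7,r3:Mul1
c3: issue MUL r3<-Mul2 | r0:Add1,r1:9,r2:7,r3:Mul2
c4: stall | r0:Add1,r1:9,r2:7,r3:Mul2
c5: CDB Mul1=56; issue MUL r1<-Mul1 | r0:Add1,r1:Mul1,r2:7,r3:Mul2
c6: issue ADD r0<-Add2 | r0:Add2,r1:Mul1,r2:7,r3:Mul2
c7: CDB Add1=63 | r0:Add2,r1:Mul1,r2:7,r3:Mul2
c8: - | r0:Add2,r1:Mul1,r2:7,r3:Mul2
c9: - | r0:Add2,r1:Mul1,r2:7,r3:Mul2
c10: - | r0:Add2,r1:Mul1,r2:7,r3:Mul2
c11: CDB Mul2=441 | r0:Add2,r1:Mul1,r2:7,r3:441
c12: - | r0:Add2,r1:Mul1,r2:7,r3:441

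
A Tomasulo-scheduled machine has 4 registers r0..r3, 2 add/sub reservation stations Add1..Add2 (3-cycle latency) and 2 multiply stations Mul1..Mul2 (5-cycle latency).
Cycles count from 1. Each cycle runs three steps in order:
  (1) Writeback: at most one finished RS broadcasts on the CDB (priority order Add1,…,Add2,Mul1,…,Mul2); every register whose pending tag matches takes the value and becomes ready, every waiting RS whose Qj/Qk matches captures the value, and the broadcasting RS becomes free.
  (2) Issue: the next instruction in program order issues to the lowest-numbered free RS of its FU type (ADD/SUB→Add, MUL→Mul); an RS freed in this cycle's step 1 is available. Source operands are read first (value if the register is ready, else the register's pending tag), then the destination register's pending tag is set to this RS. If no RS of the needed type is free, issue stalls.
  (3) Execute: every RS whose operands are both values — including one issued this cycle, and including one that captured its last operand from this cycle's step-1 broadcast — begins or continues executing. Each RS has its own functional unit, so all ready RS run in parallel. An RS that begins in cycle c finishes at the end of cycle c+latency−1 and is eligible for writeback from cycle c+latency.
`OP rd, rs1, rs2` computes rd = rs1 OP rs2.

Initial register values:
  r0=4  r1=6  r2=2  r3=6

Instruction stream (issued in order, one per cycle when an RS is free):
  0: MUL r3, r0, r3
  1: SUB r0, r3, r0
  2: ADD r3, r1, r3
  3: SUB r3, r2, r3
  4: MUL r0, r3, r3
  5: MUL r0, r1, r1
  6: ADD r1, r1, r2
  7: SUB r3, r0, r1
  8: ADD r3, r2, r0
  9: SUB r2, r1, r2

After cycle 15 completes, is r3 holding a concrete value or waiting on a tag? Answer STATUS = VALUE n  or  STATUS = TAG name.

STATUS = TAG Add2

  c1: issue MUL r3<-Mul1  regs: r0:4,r1:6,r2:2,r3:Mul1
  c2: issue SUB r0<-Add1  regs: r0:Add1,r1:6,r2:2,r3:Mul1
  c3: issue ADD r3<-Add2  regs: r0:Add1,r1:6,r2:2,r3:Add2
  c4: stall  regs: r0:Add1,r1:6,r2:2,r3:Add2
  c5: stall  regs: r0:Add1,r1:6,r2:2,r3:Add2
  c6: CDB Mul1=24; stall  regs: r0:Add1,r1:6,r2:2,r3:Add2
  c7: stall  regs: r0:Add1,r1:6,r2:2,r3:Add2
  c8: stall  regs: r0:Add1,r1:6,r2:2,r3:Add2
  c9: CDB Add1=20; issue SUB r3<-Add1  regs: r0:20,r1:6,r2:2,r3:Add1
  c10: CDB Add2=30; issue MUL r0<-Mul1  regs: r0:Mul1,r1:6,r2:2,r3:Add1
  c11: issue MUL r0<-Mul2  regs: r0:Mul2,r1:6,r2:2,r3:Add1
  c12: issue ADD r1<-Add2  regs: r0:Mul2,r1:Add2,r2:2,r3:Add1
  c13: CDB Add1=-28; issue SUB r3<-Add1  regs: r0:Mul2,r1:Add2,r2:2,r3:Add1
  c14: stall  regs: r0:Mul2,r1:Add2,r2:2,r3:Add1
  c15: CDB Add2=8; issue ADD r3<-Add2  regs: r0:Mul2,r1:8,r2:2,r3:Add2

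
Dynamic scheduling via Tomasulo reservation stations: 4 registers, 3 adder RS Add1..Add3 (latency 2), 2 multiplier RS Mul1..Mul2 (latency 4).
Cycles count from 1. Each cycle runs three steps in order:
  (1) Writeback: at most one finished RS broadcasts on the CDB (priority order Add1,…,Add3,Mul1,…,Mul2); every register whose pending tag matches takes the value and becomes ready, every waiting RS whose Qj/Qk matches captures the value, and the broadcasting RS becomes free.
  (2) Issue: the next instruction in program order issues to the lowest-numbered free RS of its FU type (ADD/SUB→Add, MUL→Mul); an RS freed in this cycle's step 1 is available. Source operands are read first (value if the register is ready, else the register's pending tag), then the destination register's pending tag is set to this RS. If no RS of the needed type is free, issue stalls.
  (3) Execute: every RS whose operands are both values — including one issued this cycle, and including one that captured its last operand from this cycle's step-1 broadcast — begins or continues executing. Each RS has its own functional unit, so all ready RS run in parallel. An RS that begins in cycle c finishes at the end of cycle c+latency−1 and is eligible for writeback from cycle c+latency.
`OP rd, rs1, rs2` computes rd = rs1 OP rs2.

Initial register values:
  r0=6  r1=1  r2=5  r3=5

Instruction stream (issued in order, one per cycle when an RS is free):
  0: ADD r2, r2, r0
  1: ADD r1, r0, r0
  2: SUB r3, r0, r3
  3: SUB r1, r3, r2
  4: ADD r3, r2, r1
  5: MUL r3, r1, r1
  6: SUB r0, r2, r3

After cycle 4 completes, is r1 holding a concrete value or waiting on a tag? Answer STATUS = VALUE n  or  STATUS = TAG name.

cycle 1: issue ADD r2<-Add1 // r0:6,r1:1,r2:Add1,r3:5
cycle 2: issue ADD r1<-Add2 // r0:6,r1:Add2,r2:Add1,r3:5
cycle 3: CDB Add1=11; issue SUB r3<-Add1 // r0:6,r1:Add2,r2:11,r3:Add1
cycle 4: CDB Add2=12; issue SUB r1<-Add2 // r0:6,r1:Add2,r2:11,r3:Add1

STATUS = TAG Add2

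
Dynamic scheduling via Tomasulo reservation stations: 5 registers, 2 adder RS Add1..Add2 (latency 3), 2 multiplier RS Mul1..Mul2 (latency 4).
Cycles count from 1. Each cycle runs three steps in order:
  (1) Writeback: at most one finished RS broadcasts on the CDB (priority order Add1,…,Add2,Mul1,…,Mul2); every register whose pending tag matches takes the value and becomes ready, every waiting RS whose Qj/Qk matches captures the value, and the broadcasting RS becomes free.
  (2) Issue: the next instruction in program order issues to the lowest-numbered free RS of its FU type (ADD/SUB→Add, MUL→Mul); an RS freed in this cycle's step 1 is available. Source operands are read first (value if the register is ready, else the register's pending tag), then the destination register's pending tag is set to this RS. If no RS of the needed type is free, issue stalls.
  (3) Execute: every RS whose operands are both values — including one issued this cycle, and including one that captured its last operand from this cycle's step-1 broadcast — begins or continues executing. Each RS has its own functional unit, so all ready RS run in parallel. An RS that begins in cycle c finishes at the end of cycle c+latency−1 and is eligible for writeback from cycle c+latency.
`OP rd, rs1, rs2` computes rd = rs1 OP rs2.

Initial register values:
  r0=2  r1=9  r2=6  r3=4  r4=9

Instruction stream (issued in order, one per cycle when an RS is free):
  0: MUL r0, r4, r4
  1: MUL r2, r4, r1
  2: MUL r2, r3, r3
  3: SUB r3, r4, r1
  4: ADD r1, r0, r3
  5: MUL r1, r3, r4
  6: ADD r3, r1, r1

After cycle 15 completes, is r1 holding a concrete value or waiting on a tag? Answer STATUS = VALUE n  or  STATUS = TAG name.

STATUS = VALUE 0

cycle 1: issue MUL r0<-Mul1 // r0:Mul1,r1:9,r2:6,r3:4,r4:9
cycle 2: issue MUL r2<-Mul2 // r0:Mul1,r1:9,r2:Mul2,r3:4,r4:9
cycle 3: stall // r0:Mul1,r1:9,r2:Mul2,r3:4,r4:9
cycle 4: stall // r0:Mul1,r1:9,r2:Mul2,r3:4,r4:9
cycle 5: CDB Mul1=81; issue MUL r2<-Mul1 // r0:81,r1:9,r2:Mul1,r3:4,r4:9
cycle 6: CDB Mul2=81; issue SUB r3<-Add1 // r0:81,r1:9,r2:Mul1,r3:Add1,r4:9
cycle 7: issue ADD r1<-Add2 // r0:81,r1:Add2,r2:Mul1,r3:Add1,r4:9
cycle 8: issue MUL r1<-Mul2 // r0:81,r1:Mul2,r2:Mul1,r3:Add1,r4:9
cycle 9: CDB Add1=0; issue ADD r3<-Add1 // r0:81,r1:Mul2,r2:Mul1,r3:Add1,r4:9
cycle 10: CDB Mul1=16 // r0:81,r1:Mul2,r2:16,r3:Add1,r4:9
cycle 11: - // r0:81,r1:Mul2,r2:16,r3:Add1,r4:9
cycle 12: CDB Add2=81 // r0:81,r1:Mul2,r2:16,r3:Add1,r4:9
cycle 13: CDB Mul2=0 // r0:81,r1:0,r2:16,r3:Add1,r4:9
cycle 14: - // r0:81,r1:0,r2:16,r3:Add1,r4:9
cycle 15: - // r0:81,r1:0,r2:16,r3:Add1,r4:9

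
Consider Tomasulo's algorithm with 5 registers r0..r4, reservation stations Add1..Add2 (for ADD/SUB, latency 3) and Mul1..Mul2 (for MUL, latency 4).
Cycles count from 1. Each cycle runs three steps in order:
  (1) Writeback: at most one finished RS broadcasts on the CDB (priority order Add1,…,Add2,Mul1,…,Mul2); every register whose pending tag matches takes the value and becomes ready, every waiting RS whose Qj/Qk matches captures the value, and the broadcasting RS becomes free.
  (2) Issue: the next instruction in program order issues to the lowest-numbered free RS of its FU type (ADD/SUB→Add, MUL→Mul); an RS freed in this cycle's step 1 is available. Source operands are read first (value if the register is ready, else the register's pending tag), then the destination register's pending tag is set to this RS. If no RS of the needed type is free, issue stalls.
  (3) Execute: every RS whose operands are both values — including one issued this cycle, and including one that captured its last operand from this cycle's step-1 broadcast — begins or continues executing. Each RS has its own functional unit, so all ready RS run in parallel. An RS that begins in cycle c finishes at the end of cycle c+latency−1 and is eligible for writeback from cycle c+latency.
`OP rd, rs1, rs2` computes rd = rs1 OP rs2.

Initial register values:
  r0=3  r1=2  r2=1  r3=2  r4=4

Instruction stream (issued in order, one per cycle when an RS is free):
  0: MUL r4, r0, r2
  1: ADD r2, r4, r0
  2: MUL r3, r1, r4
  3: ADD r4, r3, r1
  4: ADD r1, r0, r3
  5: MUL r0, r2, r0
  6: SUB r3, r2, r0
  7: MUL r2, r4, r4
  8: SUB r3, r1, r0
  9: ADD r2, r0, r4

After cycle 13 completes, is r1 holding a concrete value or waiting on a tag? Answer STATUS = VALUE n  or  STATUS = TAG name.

  c1: issue MUL r4<-Mul1  regs: r0:3,r1:2,r2:1,r3:2,r4:Mul1
  c2: issue ADD r2<-Add1  regs: r0:3,r1:2,r2:Add1,r3:2,r4:Mul1
  c3: issue MUL r3<-Mul2  regs: r0:3,r1:2,r2:Add1,r3:Mul2,r4:Mul1
  c4: issue ADD r4<-Add2  regs: r0:3,r1:2,r2:Add1,r3:Mul2,r4:Add2
  c5: CDB Mul1=3; stall  regs: r0:3,r1:2,r2:Add1,r3:Mul2,r4:Add2
  c6: stall  regs: r0:3,r1:2,r2:Add1,r3:Mul2,r4:Add2
  c7: stall  regs: r0:3,r1:2,r2:Add1,r3:Mul2,r4:Add2
  c8: CDB Add1=6; issue ADD r1<-Add1  regs: r0:3,r1:Add1,r2:6,r3:Mul2,r4:Add2
  c9: CDB Mul2=6; issue MUL r0<-Mul1  regs: r0:Mul1,r1:Add1,r2:6,r3:6,r4:Add2
  c10: stall  regs: r0:Mul1,r1:Add1,r2:6,r3:6,r4:Add2
  c11: stall  regs: r0:Mul1,r1:Add1,r2:6,r3:6,r4:Add2
  c12: CDB Add1=9; issue SUB r3<-Add1  regs: r0:Mul1,r1:9,r2:6,r3:Add1,r4:Add2
  c13: CDB Add2=8; issue MUL r2<-Mul2  regs: r0:Mul1,r1:9,r2:Mul2,r3:Add1,r4:8

STATUS = VALUE 9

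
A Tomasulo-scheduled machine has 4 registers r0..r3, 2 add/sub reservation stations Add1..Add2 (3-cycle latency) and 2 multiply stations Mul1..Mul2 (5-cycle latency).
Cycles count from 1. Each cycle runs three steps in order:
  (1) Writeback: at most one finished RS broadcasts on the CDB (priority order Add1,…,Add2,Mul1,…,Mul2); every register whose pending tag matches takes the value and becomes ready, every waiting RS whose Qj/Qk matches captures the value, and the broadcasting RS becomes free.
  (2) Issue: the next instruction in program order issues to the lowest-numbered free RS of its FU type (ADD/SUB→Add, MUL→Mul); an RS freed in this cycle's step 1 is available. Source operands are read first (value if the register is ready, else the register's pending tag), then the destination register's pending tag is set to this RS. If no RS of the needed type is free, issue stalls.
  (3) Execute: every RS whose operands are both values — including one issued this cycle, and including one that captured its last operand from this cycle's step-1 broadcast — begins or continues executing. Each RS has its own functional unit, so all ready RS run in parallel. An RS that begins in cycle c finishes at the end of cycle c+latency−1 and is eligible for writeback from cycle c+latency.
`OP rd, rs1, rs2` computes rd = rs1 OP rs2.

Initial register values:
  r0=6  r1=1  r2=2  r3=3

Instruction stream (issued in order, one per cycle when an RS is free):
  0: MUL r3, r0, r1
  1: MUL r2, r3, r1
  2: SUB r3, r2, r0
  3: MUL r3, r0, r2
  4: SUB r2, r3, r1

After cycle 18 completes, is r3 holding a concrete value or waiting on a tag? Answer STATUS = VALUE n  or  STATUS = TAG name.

STATUS = VALUE 36

c1: issue MUL r3<-Mul1 | r0:6,r1:1,r2:2,r3:Mul1
c2: issue MUL r2<-Mul2 | r0:6,r1:1,r2:Mul2,r3:Mul1
c3: issue SUB r3<-Add1 | r0:6,r1:1,r2:Mul2,r3:Add1
c4: stall | r0:6,r1:1,r2:Mul2,r3:Add1
c5: stall | r0:6,r1:1,r2:Mul2,r3:Add1
c6: CDB Mul1=6; issue MUL r3<-Mul1 | r0:6,r1:1,r2:Mul2,r3:Mul1
c7: issue SUB r2<-Add2 | r0:6,r1:1,r2:Add2,r3:Mul1
c8: - | r0:6,r1:1,r2:Add2,r3:Mul1
c9: - | r0:6,r1:1,r2:Add2,r3:Mul1
c10: - | r0:6,r1:1,r2:Add2,r3:Mul1
c11: CDB Mul2=6 | r0:6,r1:1,r2:Add2,r3:Mul1
c12: - | r0:6,r1:1,r2:Add2,r3:Mul1
c13: - | r0:6,r1:1,r2:Add2,r3:Mul1
c14: CDB Add1=0 | r0:6,r1:1,r2:Add2,r3:Mul1
c15: - | r0:6,r1:1,r2:Add2,r3:Mul1
c16: CDB Mul1=36 | r0:6,r1:1,r2:Add2,r3:36
c17: - | r0:6,r1:1,r2:Add2,r3:36
c18: - | r0:6,r1:1,r2:Add2,r3:36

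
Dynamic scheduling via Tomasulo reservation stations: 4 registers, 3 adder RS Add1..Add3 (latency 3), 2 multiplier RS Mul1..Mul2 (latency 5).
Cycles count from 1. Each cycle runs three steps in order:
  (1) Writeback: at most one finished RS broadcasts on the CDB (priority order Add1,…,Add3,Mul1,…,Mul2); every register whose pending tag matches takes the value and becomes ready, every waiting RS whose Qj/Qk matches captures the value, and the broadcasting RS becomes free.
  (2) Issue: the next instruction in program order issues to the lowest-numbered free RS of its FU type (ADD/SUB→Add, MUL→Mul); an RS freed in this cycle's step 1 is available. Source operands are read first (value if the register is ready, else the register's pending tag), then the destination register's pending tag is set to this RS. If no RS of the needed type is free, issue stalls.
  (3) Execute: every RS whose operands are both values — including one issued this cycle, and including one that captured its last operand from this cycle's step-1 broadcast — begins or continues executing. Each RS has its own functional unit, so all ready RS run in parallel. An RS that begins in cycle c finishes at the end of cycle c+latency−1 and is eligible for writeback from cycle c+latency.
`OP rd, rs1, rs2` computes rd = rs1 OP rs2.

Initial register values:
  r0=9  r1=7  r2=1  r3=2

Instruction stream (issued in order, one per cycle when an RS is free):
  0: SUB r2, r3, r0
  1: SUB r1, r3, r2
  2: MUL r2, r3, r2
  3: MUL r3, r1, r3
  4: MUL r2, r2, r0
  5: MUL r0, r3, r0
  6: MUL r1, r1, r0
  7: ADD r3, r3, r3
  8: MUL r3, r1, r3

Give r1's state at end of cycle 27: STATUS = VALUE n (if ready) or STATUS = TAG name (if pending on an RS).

  c1: issue SUB r2<-Add1  regs: r0:9,r1:7,r2:Add1,r3:2
  c2: issue SUB r1<-Add2  regs: r0:9,r1:Add2,r2:Add1,r3:2
  c3: issue MUL r2<-Mul1  regs: r0:9,r1:Add2,r2:Mul1,r3:2
  c4: CDB Add1=-7; issue MUL r3<-Mul2  regs: r0:9,r1:Add2,r2:Mul1,r3:Mul2
  c5: stall  regs: r0:9,r1:Add2,r2:Mul1,r3:Mul2
  c6: stall  regs: r0:9,r1:Add2,r2:Mul1,r3:Mul2
  c7: CDB Add2=9; stall  regs: r0:9,r1:9,r2:Mul1,r3:Mul2
  c8: stall  regs: r0:9,r1:9,r2:Mul1,r3:Mul2
  c9: CDB Mul1=-14; issue MUL r2<-Mul1  regs: r0:9,r1:9,r2:Mul1,r3:Mul2
  c10: stall  regs: r0:9,r1:9,r2:Mul1,r3:Mul2
  c11: stall  regs: r0:9,r1:9,r2:Mul1,r3:Mul2
  c12: CDB Mul2=18; issue MUL r0<-Mul2  regs: r0:Mul2,r1:9,r2:Mul1,r3:18
  c13: stall  regs: r0:Mul2,r1:9,r2:Mul1,r3:18
  c14: CDB Mul1=-126; issue MUL r1<-Mul1  regs: r0:Mul2,r1:Mul1,r2:-126,r3:18
  c15: issue ADD r3<-Add1  regs: r0:Mul2,r1:Mul1,r2:-126,r3:Add1
  c16: stall  regs: r0:Mul2,r1:Mul1,r2:-126,r3:Add1
  c17: CDB Mul2=162; issue MUL r3<-Mul2  regs: r0:162,r1:Mul1,r2:-126,r3:Mul2
  c18: CDB Add1=36  regs: r0:162,r1:Mul1,r2:-126,r3:Mul2
  c19: -  regs: r0:162,r1:Mul1,r2:-126,r3:Mul2
  c20: -  regs: r0:162,r1:Mul1,r2:-126,r3:Mul2
  c21: -  regs: r0:162,r1:Mul1,r2:-126,r3:Mul2
  c22: CDB Mul1=1458  regs: r0:162,r1:1458,r2:-126,r3:Mul2
  c23: -  regs: r0:162,r1:1458,r2:-126,r3:Mul2
  c24: -  regs: r0:162,r1:1458,r2:-126,r3:Mul2
  c25: -  regs: r0:162,r1:1458,r2:-126,r3:Mul2
  c26: -  regs: r0:162,r1:1458,r2:-126,r3:Mul2
  c27: CDB Mul2=52488  regs: r0:162,r1:1458,r2:-126,r3:52488

STATUS = VALUE 1458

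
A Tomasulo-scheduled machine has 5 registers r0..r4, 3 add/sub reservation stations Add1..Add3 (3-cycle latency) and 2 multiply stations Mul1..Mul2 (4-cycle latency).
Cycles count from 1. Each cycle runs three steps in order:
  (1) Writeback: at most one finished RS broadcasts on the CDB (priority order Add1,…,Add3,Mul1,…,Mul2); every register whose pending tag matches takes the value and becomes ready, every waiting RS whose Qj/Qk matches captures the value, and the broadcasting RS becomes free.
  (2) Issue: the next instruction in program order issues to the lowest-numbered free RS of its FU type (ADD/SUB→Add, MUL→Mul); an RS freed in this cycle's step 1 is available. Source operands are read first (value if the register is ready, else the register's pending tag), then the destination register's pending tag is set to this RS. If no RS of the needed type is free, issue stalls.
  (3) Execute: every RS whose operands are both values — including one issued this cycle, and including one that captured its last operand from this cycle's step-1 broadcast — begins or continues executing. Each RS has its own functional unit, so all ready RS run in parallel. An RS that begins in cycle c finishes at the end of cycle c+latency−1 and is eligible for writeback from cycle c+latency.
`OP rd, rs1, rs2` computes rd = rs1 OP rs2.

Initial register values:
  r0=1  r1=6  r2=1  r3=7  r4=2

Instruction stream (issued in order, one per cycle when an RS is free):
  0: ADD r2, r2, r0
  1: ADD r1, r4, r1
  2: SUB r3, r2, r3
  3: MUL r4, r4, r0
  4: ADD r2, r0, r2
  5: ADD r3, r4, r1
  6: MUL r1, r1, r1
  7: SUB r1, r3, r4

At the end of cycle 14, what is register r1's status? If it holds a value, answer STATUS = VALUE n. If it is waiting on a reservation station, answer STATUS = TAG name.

c1: issue ADD r2<-Add1 | r0:1,r1:6,r2:Add1,r3:7,r4:2
c2: issue ADD r1<-Add2 | r0:1,r1:Add2,r2:Add1,r3:7,r4:2
c3: issue SUB r3<-Add3 | r0:1,r1:Add2,r2:Add1,r3:Add3,r4:2
c4: CDB Add1=2; issue MUL r4<-Mul1 | r0:1,r1:Add2,r2:2,r3:Add3,r4:Mul1
c5: CDB Add2=8; issue ADD r2<-Add1 | r0:1,r1:8,r2:Add1,r3:Add3,r4:Mul1
c6: issue ADD r3<-Add2 | r0:1,r1:8,r2:Add1,r3:Add2,r4:Mul1
c7: CDB Add3=-5; issue MUL r1<-Mul2 | r0:1,r1:Mul2,r2:Add1,r3:Add2,r4:Mul1
c8: CDB Add1=3; issue SUB r1<-Add1 | r0:1,r1:Add1,r2:3,r3:Add2,r4:Mul1
c9: CDB Mul1=2 | r0:1,r1:Add1,r2:3,r3:Add2,r4:2
c10: - | r0:1,r1:Add1,r2:3,r3:Add2,r4:2
c11: CDB Mul2=64 | r0:1,r1:Add1,r2:3,r3:Add2,r4:2
c12: CDB Add2=10 | r0:1,r1:Add1,r2:3,r3:10,r4:2
c13: - | r0:1,r1:Add1,r2:3,r3:10,r4:2
c14: - | r0:1,r1:Add1,r2:3,r3:10,r4:2

STATUS = TAG Add1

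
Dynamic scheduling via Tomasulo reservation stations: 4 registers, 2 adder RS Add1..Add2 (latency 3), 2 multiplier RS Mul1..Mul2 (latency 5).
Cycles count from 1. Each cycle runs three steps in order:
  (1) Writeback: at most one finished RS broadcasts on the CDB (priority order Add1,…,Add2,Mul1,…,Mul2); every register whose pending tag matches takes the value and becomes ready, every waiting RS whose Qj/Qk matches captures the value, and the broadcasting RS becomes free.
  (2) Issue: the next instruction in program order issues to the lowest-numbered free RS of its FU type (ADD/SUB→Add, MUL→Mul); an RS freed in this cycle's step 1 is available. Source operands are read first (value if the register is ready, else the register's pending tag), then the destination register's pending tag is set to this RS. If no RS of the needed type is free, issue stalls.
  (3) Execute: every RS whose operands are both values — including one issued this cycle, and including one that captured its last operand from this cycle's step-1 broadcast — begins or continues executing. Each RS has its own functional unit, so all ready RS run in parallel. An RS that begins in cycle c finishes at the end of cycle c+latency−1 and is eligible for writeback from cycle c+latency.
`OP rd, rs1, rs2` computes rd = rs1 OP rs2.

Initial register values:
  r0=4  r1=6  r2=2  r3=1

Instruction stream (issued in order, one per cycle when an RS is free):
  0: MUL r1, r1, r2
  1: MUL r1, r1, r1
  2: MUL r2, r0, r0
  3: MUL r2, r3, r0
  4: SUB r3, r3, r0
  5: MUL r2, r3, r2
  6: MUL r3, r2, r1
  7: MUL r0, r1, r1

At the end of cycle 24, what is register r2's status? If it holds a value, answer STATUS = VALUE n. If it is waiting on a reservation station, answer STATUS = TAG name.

  c1: issue MUL r1<-Mul1  regs: r0:4,r1:Mul1,r2:2,r3:1
  c2: issue MUL r1<-Mul2  regs: r0:4,r1:Mul2,r2:2,r3:1
  c3: stall  regs: r0:4,r1:Mul2,r2:2,r3:1
  c4: stall  regs: r0:4,r1:Mul2,r2:2,r3:1
  c5: stall  regs: r0:4,r1:Mul2,r2:2,r3:1
  c6: CDB Mul1=12; issue MUL r2<-Mul1  regs: r0:4,r1:Mul2,r2:Mul1,r3:1
  c7: stall  regs: r0:4,r1:Mul2,r2:Mul1,r3:1
  c8: stall  regs: r0:4,r1:Mul2,r2:Mul1,r3:1
  c9: stall  regs: r0:4,r1:Mul2,r2:Mul1,r3:1
  c10: stall  regs: r0:4,r1:Mul2,r2:Mul1,r3:1
  c11: CDB Mul1=16; issue MUL r2<-Mul1  regs: r0:4,r1:Mul2,r2:Mul1,r3:1
  c12: CDB Mul2=144; issue SUB r3<-Add1  regs: r0:4,r1:144,r2:Mul1,r3:Add1
  c13: issue MUL r2<-Mul2  regs: r0:4,r1:144,r2:Mul2,r3:Add1
  c14: stall  regs: r0:4,r1:144,r2:Mul2,r3:Add1
  c15: CDB Add1=-3; stall  regs: r0:4,r1:144,r2:Mul2,r3:-3
  c16: CDB Mul1=4; issue MUL r3<-Mul1  regs: r0:4,r1:144,r2:Mul2,r3:Mul1
  c17: stall  regs: r0:4,r1:144,r2:Mul2,r3:Mul1
  c18: stall  regs: r0:4,r1:144,r2:Mul2,r3:Mul1
  c19: stall  regs: r0:4,r1:144,r2:Mul2,r3:Mul1
  c20: stall  regs: r0:4,r1:144,r2:Mul2,r3:Mul1
  c21: CDB Mul2=-12; issue MUL r0<-Mul2  regs: r0:Mul2,r1:144,r2:-12,r3:Mul1
  c22: -  regs: r0:Mul2,r1:144,r2:-12,r3:Mul1
  c23: -  regs: r0:Mul2,r1:144,r2:-12,r3:Mul1
  c24: -  regs: r0:Mul2,r1:144,r2:-12,r3:Mul1

STATUS = VALUE -12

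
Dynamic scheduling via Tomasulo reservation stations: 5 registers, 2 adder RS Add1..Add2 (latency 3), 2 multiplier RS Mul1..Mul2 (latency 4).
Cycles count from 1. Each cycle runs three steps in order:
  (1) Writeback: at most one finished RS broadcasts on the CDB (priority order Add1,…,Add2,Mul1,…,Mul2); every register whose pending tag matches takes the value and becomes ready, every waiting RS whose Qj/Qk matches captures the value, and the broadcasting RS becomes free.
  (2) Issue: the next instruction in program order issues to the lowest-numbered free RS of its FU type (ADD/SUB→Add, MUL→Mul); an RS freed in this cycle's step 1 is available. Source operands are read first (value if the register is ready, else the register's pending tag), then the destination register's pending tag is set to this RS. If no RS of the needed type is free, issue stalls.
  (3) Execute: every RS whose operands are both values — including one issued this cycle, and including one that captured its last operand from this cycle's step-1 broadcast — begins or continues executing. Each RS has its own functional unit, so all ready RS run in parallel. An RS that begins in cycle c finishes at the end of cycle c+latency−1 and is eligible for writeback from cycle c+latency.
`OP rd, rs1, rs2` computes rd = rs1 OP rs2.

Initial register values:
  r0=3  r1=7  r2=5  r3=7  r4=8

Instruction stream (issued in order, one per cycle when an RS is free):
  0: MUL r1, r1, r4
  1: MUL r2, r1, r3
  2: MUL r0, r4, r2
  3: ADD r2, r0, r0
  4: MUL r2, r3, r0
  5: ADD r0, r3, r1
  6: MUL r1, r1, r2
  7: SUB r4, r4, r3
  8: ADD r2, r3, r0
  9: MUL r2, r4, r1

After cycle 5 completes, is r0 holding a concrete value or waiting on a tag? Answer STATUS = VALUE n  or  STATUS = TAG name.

  c1: issue MUL r1<-Mul1  regs: r0:3,r1:Mul1,r2:5,r3:7,r4:8
  c2: issue MUL r2<-Mul2  regs: r0:3,r1:Mul1,r2:Mul2,r3:7,r4:8
  c3: stall  regs: r0:3,r1:Mul1,r2:Mul2,r3:7,r4:8
  c4: stall  regs: r0:3,r1:Mul1,r2:Mul2,r3:7,r4:8
  c5: CDB Mul1=56; issue MUL r0<-Mul1  regs: r0:Mul1,r1:56,r2:Mul2,r3:7,r4:8

STATUS = TAG Mul1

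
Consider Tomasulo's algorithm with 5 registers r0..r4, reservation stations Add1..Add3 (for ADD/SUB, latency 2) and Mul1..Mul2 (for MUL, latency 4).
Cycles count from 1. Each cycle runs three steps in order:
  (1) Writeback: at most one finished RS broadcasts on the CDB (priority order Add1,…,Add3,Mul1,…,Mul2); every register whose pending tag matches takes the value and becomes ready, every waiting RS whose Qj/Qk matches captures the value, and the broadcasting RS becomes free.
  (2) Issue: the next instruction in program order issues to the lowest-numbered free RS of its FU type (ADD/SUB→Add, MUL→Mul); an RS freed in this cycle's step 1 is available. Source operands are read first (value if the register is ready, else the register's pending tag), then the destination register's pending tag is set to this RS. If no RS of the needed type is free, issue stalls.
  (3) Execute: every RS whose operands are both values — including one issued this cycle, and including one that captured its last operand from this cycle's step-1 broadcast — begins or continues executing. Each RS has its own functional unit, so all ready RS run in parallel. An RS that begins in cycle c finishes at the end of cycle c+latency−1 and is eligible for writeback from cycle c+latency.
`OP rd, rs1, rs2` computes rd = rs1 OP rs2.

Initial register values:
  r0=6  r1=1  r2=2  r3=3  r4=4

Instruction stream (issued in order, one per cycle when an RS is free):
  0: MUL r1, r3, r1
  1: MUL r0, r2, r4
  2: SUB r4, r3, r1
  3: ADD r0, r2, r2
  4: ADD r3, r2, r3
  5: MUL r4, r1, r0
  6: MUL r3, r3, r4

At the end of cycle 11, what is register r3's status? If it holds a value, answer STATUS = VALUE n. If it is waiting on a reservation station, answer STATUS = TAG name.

STATUS = TAG Mul2

c1: issue MUL r1<-Mul1 | r0:6,r1:Mul1,r2:2,r3:3,r4:4
c2: issue MUL r0<-Mul2 | r0:Mul2,r1:Mul1,r2:2,r3:3,r4:4
c3: issue SUB r4<-Add1 | r0:Mul2,r1:Mul1,r2:2,r3:3,r4:Add1
c4: issue ADD r0<-Add2 | r0:Add2,r1:Mul1,r2:2,r3:3,r4:Add1
c5: CDB Mul1=3; issue ADD r3<-Add3 | r0:Add2,r1:3,r2:2,r3:Add3,r4:Add1
c6: CDB Add2=4; issue MUL r4<-Mul1 | r0:4,r1:3,r2:2,r3:Add3,r4:Mul1
c7: CDB Add1=0; stall | r0:4,r1:3,r2:2,r3:Add3,r4:Mul1
c8: CDB Add3=5; stall | r0:4,r1:3,r2:2,r3:5,r4:Mul1
c9: CDB Mul2=8; issue MUL r3<-Mul2 | r0:4,r1:3,r2:2,r3:Mul2,r4:Mul1
c10: CDB Mul1=12 | r0:4,r1:3,r2:2,r3:Mul2,r4:12
c11: - | r0:4,r1:3,r2:2,r3:Mul2,r4:12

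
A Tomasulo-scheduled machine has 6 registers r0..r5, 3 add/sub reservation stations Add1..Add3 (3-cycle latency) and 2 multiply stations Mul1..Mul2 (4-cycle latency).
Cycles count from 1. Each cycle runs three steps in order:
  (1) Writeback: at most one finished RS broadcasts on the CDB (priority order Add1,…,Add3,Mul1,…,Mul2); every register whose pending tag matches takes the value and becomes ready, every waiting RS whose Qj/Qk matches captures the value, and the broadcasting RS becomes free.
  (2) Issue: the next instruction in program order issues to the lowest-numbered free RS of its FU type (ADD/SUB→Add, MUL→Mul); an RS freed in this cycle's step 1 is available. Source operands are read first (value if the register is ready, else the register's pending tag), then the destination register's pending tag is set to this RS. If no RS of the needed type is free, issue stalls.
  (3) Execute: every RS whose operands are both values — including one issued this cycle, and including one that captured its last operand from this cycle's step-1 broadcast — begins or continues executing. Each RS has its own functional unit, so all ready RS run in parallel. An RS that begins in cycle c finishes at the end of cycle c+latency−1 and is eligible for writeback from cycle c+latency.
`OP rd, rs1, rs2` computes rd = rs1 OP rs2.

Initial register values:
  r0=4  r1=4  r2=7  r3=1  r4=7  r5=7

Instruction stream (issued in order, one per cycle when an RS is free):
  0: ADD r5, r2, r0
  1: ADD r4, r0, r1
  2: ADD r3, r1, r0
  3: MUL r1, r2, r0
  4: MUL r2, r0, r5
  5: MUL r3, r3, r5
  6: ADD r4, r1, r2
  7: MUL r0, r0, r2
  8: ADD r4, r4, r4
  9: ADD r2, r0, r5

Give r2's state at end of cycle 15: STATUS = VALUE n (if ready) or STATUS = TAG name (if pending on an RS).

STATUS = TAG Add1

  c1: issue ADD r5<-Add1  regs: r0:4,r1:4,r2:7,r3:1,r4:7,r5:Add1
  c2: issue ADD r4<-Add2  regs: r0:4,r1:4,r2:7,r3:1,r4:Add2,r5:Add1
  c3: issue ADD r3<-Add3  regs: r0:4,r1:4,r2:7,r3:Add3,r4:Add2,r5:Add1
  c4: CDB Add1=11; issue MUL r1<-Mul1  regs: r0:4,r1:Mul1,r2:7,r3:Add3,r4:Add2,r5:11
  c5: CDB Add2=8; issue MUL r2<-Mul2  regs: r0:4,r1:Mul1,r2:Mul2,r3:Add3,r4:8,r5:11
  c6: CDB Add3=8; stall  regs: r0:4,r1:Mul1,r2:Mul2,r3:8,r4:8,r5:11
  c7: stall  regs: r0:4,r1:Mul1,r2:Mul2,r3:8,r4:8,r5:11
  c8: CDB Mul1=28; issue MUL r3<-Mul1  regs: r0:4,r1:28,r2:Mul2,r3:Mul1,r4:8,r5:11
  c9: CDB Mul2=44; issue ADD r4<-Add1  regs: r0:4,r1:28,r2:44,r3:Mul1,r4:Add1,r5:11
  c10: issue MUL r0<-Mul2  regs: r0:Mul2,r1:28,r2:44,r3:Mul1,r4:Add1,r5:11
  c11: issue ADD r4<-Add2  regs: r0:Mul2,r1:28,r2:44,r3:Mul1,r4:Add2,r5:11
  c12: CDB Add1=72; issue ADD r2<-Add1  regs: r0:Mul2,r1:28,r2:Add1,r3:Mul1,r4:Add2,r5:11
  c13: CDB Mul1=88  regs: r0:Mul2,r1:28,r2:Add1,r3:88,r4:Add2,r5:11
  c14: CDB Mul2=176  regs: r0:176,r1:28,r2:Add1,r3:88,r4:Add2,r5:11
  c15: CDB Add2=144  regs: r0:176,r1:28,r2:Add1,r3:88,r4:144,r5:11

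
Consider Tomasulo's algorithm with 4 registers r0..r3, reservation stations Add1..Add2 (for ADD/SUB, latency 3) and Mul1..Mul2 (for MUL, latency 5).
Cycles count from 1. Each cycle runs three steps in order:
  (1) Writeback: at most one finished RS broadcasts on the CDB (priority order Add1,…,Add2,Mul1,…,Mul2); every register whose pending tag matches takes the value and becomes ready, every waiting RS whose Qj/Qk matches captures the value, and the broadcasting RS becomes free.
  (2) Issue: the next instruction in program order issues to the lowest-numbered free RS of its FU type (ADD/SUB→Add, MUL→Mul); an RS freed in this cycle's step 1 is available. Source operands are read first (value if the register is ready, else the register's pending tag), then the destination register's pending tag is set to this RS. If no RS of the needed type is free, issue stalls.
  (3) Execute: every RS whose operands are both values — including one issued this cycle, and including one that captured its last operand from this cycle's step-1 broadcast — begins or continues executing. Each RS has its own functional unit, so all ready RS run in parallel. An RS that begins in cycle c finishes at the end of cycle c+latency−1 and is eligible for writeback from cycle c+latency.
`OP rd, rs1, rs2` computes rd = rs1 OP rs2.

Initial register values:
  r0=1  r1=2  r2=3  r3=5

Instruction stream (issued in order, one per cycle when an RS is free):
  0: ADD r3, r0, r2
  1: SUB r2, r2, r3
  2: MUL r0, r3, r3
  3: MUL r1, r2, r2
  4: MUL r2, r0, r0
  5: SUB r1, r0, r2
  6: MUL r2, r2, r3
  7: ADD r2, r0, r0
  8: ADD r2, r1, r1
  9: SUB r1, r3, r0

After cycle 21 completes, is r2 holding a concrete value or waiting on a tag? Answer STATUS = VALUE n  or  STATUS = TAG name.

c1: issue ADD r3<-Add1 | r0:1,r1:2,r2:3,r3:Add1
c2: issue SUB r2<-Add2 | r0:1,r1:2,r2:Add2,r3:Add1
c3: issue MUL r0<-Mul1 | r0:Mul1,r1:2,r2:Add2,r3:Add1
c4: CDB Add1=4; issue MUL r1<-Mul2 | r0:Mul1,r1:Mul2,r2:Add2,r3:4
c5: stall | r0:Mul1,r1:Mul2,r2:Add2,r3:4
c6: stall | r0:Mul1,r1:Mul2,r2:Add2,r3:4
c7: CDB Add2=-1; stall | r0:Mul1,r1:Mul2,r2:-1,r3:4
c8: stall | r0:Mul1,r1:Mul2,r2:-1,r3:4
c9: CDB Mul1=16; issue MUL r2<-Mul1 | r0:16,r1:Mul2,r2:Mul1,r3:4
c10: issue SUB r1<-Add1 | r0:16,r1:Add1,r2:Mul1,r3:4
c11: stall | r0:16,r1:Add1,r2:Mul1,r3:4
c12: CDB Mul2=1; issue MUL r2<-Mul2 | r0:16,r1:Add1,r2:Mul2,r3:4
c13: issue ADD r2<-Add2 | r0:16,r1:Add1,r2:Add2,r3:4
c14: CDB Mul1=256; stall | r0:16,r1:Add1,r2:Add2,r3:4
c15: stall | r0:16,r1:Add1,r2:Add2,r3:4
c16: CDB Add2=32; issue ADD r2<-Add2 | r0:16,r1:Add1,r2:Add2,r3:4
c17: CDB Add1=-240; issue SUB r1<-Add1 | r0:16,r1:Add1,r2:Add2,r3:4
c18: - | r0:16,r1:Add1,r2:Add2,r3:4
c19: CDB Mul2=1024 | r0:16,r1:Add1,r2:Add2,r3:4
c20: CDB Add1=-12 | r0:16,r1:-12,r2:Add2,r3:4
c21: CDB Add2=-480 | r0:16,r1:-12,r2:-480,r3:4

STATUS = VALUE -480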